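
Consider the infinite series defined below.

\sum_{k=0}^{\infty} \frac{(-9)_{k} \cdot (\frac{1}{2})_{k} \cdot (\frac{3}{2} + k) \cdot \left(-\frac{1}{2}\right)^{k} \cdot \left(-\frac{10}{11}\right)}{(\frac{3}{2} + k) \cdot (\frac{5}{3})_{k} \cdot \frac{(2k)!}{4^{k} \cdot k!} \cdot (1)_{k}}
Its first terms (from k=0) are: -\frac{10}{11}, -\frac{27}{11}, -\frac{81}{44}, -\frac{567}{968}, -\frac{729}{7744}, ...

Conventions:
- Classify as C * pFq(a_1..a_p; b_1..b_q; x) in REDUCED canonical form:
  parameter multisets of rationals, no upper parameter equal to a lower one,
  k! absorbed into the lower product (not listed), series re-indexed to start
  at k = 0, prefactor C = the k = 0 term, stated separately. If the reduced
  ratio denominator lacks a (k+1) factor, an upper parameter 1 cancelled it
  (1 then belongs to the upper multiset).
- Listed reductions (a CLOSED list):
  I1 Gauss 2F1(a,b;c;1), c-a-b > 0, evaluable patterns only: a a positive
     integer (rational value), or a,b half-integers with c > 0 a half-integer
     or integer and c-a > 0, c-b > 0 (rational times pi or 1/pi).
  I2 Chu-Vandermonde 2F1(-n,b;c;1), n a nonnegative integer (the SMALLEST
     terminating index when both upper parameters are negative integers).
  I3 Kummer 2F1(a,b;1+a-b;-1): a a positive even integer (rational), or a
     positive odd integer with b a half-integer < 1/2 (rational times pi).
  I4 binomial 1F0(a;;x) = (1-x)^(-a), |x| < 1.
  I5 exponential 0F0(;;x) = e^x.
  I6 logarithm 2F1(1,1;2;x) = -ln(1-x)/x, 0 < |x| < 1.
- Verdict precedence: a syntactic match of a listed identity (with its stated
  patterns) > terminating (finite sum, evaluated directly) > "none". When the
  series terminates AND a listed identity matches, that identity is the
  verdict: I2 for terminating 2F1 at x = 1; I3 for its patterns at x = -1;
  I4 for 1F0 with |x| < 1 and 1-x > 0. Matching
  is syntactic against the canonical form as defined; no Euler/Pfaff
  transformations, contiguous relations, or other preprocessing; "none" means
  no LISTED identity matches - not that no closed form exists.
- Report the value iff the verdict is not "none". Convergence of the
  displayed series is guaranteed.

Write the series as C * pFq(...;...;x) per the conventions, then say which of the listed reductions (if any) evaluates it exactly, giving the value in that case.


At argument -\frac{1}{2}: a 1F1 with upper {-9}, lower {\frac{5}{3}}, scaled by C = -\frac{10}{11}. Verdict: terminating - upper parameter -9 makes this a finite sum (last index 9), evaluated exactly. Sum: -\frac{120550686619213}{20456034959360}.

First insight: with t_0 = -\frac{10}{11}, (1)_k (C = -10/11) is k! itself.
Consecutive-term ratio: r(k) = -\frac{1}{2} * (k-9) / [(k+\frac{5}{3}) (k+1)] - rational; roots negated = parameters, x = -\frac{1}{2}, C = -\frac{10}{11}.


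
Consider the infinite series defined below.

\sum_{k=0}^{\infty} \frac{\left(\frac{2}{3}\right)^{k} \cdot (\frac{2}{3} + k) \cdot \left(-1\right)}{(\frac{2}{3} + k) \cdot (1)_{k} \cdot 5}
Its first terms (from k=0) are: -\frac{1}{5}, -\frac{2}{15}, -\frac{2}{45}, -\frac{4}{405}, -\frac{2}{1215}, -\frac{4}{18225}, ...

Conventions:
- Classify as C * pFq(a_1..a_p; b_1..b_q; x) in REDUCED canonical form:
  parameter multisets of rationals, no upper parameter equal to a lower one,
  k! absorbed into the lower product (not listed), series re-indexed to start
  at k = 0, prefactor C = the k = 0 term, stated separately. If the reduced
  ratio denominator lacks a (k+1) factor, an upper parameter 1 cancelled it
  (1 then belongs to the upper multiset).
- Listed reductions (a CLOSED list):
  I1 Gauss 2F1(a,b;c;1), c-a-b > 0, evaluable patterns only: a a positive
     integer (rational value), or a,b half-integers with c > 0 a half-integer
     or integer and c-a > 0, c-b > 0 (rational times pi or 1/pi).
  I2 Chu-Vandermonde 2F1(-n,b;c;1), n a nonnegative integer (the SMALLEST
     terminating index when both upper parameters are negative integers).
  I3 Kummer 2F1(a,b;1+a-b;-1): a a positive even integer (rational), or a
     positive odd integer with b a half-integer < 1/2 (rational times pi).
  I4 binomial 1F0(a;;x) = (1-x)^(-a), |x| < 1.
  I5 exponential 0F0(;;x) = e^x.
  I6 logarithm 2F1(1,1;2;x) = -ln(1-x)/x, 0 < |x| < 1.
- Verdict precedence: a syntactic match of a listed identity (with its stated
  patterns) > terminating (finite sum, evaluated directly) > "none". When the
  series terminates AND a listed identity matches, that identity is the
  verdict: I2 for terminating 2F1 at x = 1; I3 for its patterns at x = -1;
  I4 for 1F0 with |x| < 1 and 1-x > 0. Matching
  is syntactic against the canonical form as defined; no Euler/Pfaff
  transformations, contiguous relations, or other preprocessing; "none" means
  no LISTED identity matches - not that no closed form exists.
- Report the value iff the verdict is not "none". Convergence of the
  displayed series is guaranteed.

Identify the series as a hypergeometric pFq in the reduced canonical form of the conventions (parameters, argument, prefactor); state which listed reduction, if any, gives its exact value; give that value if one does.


The series (x = \frac{2}{3}) is 0F0: upper {-}, lower {-}, prefactor -\frac{1}{5}. Verdict: the exponential series (I5) applies (the 0F0 exponential series at x = \frac{2}{3}). Exact value: \left(-\frac{1}{5}\right) \cdot e^{\frac{2}{3}}.

The tell: t_0 = -\frac{1}{5} here, and (1)_k (prefactor -1/5) is k! itself.
Consecutive-term ratio: r(k) = \frac{2}{3} * 1 / [(k+1)] - rational in k. x = \frac{2}{3}; t_0 = -\frac{1}{5}; negate the roots.


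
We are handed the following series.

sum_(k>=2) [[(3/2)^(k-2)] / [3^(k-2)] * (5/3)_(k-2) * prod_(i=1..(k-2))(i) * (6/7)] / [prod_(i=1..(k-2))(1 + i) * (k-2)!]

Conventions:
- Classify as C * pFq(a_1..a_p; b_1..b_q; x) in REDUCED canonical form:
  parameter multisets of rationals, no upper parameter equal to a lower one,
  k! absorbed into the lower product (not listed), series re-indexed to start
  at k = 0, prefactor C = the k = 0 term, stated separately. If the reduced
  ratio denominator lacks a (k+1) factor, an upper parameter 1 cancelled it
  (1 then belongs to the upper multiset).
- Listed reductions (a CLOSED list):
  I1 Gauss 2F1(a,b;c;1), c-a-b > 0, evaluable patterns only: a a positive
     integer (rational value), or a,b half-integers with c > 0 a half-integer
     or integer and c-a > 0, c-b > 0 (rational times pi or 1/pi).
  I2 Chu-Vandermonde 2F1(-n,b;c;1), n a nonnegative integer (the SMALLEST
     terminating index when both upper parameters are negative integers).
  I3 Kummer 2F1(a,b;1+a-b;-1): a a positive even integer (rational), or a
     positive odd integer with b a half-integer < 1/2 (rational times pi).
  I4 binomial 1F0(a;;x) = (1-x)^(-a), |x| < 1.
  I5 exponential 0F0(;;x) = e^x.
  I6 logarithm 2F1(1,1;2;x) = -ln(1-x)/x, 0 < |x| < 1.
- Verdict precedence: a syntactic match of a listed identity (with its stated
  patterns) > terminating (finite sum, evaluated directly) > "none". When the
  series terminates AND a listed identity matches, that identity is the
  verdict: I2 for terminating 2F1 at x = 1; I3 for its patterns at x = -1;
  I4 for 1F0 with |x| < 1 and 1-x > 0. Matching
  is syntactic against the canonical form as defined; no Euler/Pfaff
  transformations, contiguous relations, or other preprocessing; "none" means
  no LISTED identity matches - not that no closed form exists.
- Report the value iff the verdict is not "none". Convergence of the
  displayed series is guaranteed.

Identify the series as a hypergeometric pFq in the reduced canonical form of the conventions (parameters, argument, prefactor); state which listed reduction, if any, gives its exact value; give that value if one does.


x = 1/2 here; the reduced form reads 2F1, upper {1, 5/3}, lower {2}, C = 6/7. Verdict: none. A 2F1 with upper {1, 5/3} fits none of I1-I6 at x = 1/2; the sum runs forever.

Key observation: x = (1/2) and the lower running product (prefactor 6/7) is a rising factorial.
Adjacent-term ratio: r(k) = (1/2) * (k+1) (k+5/3) / [(k+2) (k+1)] - poly over poly, x = (1/2) from leading terms; C = 6/7 at k = 0.


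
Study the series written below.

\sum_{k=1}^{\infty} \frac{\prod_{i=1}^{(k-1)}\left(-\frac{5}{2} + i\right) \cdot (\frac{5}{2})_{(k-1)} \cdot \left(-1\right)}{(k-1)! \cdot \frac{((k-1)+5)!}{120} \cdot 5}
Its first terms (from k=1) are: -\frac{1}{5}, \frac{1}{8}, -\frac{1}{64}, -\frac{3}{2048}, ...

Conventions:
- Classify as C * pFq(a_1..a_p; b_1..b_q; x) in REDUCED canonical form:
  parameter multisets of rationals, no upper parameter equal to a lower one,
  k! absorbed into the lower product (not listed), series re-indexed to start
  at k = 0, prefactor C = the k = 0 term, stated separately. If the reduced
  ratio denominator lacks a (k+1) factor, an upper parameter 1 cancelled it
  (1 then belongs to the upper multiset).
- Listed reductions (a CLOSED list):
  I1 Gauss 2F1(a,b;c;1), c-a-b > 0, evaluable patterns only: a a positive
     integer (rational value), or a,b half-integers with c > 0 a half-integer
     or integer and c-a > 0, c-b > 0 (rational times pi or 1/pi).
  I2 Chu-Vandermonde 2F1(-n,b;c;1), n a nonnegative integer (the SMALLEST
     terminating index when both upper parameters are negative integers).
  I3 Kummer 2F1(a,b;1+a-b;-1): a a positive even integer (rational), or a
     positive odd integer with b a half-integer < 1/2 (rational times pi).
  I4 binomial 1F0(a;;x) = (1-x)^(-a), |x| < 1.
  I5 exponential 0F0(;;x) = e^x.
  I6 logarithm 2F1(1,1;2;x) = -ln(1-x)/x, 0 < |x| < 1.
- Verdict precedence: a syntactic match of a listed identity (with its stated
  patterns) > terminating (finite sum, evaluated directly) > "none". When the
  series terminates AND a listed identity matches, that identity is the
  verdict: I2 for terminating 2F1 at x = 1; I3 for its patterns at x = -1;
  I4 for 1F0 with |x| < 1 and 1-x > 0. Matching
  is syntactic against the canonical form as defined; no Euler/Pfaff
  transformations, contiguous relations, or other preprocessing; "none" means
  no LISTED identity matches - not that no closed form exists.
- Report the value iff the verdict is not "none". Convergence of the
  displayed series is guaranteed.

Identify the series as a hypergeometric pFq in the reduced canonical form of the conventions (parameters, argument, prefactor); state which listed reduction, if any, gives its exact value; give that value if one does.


x = 1 here; the reduced form reads 2F1, upper {-\frac{3}{2}, \frac{5}{2}}, lower {6}, C = -\frac{1}{5}. Verdict (x = 1): the half-integer Gauss pattern (I1) applies (x = 1; upper {-\frac{3}{2}, \frac{5}{2}} half-integers, c = 6 in the evaluable pattern). Sum: \left(-\frac{65536}{225225}\right) / \pi.

Key step: with t_0 = -\frac{1}{5}, the running product (C = -1/5, x = 1) telescopes to a rising factorial.
Ratio: r(k) = 1 * (k-\frac{3}{2}) (k+\frac{5}{2}) / [(k+6) (k+1)] - rational in k. x = 1; t_0 = -\frac{1}{5}; negate the roots.


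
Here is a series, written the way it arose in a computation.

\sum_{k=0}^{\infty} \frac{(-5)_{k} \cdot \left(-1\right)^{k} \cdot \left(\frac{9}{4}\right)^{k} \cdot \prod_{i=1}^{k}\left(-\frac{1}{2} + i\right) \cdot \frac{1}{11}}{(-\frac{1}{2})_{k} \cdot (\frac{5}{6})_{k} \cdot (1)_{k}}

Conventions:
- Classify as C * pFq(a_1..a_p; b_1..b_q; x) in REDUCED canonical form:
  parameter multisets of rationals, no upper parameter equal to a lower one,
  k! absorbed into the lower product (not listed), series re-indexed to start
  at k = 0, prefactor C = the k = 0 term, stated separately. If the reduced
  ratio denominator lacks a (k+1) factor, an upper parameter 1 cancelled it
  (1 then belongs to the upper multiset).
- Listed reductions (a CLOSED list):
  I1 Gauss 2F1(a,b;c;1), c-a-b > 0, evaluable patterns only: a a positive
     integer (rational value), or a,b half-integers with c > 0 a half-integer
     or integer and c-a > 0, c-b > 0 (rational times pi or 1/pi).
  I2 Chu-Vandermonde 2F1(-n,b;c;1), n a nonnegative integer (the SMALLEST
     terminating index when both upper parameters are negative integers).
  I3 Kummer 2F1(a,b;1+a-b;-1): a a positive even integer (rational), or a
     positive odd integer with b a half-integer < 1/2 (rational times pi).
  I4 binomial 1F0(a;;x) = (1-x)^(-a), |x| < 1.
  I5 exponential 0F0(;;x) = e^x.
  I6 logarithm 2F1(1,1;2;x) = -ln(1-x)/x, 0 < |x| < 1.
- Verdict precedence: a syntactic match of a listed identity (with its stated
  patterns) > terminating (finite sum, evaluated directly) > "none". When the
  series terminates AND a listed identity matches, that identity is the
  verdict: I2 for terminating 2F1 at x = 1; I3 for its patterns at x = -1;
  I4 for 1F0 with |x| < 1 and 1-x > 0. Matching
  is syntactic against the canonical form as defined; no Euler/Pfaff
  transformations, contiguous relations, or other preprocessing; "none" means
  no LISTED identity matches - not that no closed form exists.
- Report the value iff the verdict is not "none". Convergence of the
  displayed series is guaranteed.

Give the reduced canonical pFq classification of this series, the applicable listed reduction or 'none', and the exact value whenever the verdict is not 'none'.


At argument -\frac{9}{4}: a 2F2 with upper {-5, \frac{1}{2}}, lower {-\frac{1}{2}, \frac{5}{6}}, scaled by C = \frac{1}{11}. Verdict: terminating. (-5)_k vanishes past k = 5, leaving a 6-term sum, computed directly. Exact value: -\frac{6067007033}{219523040}.

Structural cue: from the first term \frac{1}{11}: (1)_k (C = 1/11, x = -9/4) is k! itself.
Adjacent-term ratio: r(k) = -\frac{9}{4} * (k-5) (k+\frac{1}{2}) / [(k-\frac{1}{2}) (k+\frac{5}{6}) (k+1)] - rational in k, leading ratio -\frac{9}{4}; with t_0 = \frac{1}{11}, classification follows.


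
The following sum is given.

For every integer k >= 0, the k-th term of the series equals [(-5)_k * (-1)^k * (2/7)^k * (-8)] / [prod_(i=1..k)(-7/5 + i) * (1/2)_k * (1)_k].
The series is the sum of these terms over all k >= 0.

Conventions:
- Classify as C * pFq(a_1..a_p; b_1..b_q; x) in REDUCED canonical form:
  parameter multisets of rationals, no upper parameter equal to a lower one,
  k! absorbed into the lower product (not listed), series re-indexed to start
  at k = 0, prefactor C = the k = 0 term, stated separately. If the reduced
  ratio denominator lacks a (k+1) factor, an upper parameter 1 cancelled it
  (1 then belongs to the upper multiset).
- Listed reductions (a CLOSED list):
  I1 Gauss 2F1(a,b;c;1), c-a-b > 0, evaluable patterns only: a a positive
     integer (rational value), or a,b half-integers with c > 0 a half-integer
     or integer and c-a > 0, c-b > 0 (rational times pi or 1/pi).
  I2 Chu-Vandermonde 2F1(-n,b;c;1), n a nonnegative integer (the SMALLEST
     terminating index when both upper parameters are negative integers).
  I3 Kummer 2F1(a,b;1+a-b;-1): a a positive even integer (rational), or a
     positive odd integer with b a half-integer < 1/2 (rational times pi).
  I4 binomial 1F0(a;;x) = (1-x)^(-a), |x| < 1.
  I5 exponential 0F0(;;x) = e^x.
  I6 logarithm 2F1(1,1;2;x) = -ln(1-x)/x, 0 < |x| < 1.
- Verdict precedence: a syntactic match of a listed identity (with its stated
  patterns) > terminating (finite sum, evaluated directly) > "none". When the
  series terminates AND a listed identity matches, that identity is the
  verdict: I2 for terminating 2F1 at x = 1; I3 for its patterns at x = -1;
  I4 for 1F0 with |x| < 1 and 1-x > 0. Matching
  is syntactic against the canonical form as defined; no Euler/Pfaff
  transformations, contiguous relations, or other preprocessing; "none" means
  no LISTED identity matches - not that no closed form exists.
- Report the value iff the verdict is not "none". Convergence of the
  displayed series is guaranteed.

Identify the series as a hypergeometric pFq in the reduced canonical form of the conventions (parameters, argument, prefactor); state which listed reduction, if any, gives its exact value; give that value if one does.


x = -2/7 here; the reduced form reads 1F2, upper {-5}, lower {-2/5, 1/2}, C = -8. Verdict: terminating - the sum ends at index 5 because -5 is a negative integer; exact evaluation follows. Its exact value is 98179299016/1114959573.

Key step: t_0 = -8 here, and (1)_k (prefactor -8) is k! itself.
Consecutive-term ratio: r(k) = (-2/7) * (k-5) / [(k-2/5) (k+1/2) (k+1)] - rational in k. x = (-2/7); t_0 = -8; negate the roots.


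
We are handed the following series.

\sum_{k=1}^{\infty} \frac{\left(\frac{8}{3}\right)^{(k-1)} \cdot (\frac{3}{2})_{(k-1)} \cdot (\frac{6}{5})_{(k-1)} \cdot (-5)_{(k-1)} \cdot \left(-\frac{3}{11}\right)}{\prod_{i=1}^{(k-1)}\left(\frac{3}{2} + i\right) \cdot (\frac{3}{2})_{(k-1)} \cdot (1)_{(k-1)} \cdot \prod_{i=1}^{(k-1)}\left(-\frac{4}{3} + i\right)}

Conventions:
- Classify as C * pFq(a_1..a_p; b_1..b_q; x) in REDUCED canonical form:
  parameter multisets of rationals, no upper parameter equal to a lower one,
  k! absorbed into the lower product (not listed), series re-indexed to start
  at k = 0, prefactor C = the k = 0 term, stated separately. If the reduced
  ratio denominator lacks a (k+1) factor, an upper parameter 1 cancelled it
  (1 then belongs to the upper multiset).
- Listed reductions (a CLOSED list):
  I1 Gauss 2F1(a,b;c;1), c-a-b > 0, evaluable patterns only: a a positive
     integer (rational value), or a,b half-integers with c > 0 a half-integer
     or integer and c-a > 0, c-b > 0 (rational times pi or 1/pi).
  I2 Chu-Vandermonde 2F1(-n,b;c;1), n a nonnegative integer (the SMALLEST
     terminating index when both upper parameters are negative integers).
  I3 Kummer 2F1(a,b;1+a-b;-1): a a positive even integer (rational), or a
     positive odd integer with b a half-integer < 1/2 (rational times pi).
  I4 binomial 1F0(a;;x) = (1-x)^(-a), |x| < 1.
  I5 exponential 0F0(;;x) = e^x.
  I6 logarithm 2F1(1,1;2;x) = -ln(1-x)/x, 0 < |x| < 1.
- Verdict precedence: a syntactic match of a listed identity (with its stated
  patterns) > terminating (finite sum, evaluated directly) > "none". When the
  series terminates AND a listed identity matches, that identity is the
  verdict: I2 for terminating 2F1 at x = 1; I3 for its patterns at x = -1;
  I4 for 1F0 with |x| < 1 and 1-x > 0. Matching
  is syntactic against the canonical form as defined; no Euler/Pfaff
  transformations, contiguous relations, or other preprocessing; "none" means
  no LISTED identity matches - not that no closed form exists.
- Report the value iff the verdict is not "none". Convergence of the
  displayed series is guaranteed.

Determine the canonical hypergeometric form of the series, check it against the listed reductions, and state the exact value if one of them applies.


x = \frac{8}{3} here; the reduced form reads 2F2, upper {-5, \frac{6}{5}}, lower {-\frac{1}{3}, \frac{5}{2}}, C = -\frac{3}{11}. Verdict: terminating. (-5)_k vanishes past k = 5, leaving a 6-term sum, computed directly. Sum: \frac{64249541}{66171875}.

First insight: x = \frac{8}{3} and the parameter 3/2 appears in both the upper and lower lists and cancels.
Term ratio: r(k) = \frac{8}{3} * (k-5) (k+\frac{6}{5}) / [(k-\frac{1}{3}) (k+\frac{5}{2}) (k+1)] ; factor over Q: parameters, x = \frac{8}{3}, and C = -\frac{3}{11}.


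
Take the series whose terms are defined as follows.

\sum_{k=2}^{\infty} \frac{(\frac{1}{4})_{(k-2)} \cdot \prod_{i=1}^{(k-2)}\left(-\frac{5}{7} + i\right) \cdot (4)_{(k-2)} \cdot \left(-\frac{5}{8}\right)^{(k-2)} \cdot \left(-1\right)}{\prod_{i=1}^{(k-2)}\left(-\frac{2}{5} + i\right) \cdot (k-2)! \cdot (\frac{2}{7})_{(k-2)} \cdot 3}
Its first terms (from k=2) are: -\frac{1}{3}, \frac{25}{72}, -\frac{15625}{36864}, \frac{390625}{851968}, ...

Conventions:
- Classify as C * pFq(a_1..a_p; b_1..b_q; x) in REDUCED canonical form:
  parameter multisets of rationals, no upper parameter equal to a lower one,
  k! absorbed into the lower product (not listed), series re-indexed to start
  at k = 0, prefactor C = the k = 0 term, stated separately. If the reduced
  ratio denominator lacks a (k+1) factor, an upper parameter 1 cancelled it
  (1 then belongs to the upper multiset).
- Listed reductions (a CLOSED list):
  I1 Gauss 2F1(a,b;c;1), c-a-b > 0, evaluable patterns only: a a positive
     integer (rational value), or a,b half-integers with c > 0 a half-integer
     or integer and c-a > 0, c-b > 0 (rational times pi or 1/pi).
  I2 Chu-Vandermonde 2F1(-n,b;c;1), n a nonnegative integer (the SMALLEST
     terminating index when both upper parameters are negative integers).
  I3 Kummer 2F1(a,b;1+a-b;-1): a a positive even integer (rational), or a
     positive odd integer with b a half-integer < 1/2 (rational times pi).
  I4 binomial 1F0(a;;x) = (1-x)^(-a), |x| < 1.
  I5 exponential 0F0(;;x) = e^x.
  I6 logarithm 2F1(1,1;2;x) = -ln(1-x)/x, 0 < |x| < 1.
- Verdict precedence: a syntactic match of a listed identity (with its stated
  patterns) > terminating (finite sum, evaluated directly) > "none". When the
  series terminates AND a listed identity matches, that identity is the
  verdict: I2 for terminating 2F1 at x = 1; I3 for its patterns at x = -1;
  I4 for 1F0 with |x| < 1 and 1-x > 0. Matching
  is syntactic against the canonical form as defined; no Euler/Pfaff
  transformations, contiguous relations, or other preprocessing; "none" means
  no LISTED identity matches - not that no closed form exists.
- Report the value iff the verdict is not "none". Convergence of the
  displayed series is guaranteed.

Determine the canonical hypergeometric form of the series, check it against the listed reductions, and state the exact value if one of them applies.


With C = -\frac{1}{3}: the canonical form is 2F1(\frac{1}{4}, 4; \frac{3}{5}; -\frac{5}{8}). Verdict: none - at argument -\frac{5}{8} the multisets {\frac{1}{4}, 4} ; {\frac{3}{5}} match no listed identity.

The tell: t_0 = -\frac{1}{3} here, and the constant factors (prefactor -1/3) combine into one prefactor.
Ratio: r(k) = -\frac{5}{8} * (k+\frac{1}{4}) (k+4) / [(k+\frac{3}{5}) (k+1)] - rational; roots negated = parameters, x = -\frac{5}{8}, C = -\frac{1}{3}.


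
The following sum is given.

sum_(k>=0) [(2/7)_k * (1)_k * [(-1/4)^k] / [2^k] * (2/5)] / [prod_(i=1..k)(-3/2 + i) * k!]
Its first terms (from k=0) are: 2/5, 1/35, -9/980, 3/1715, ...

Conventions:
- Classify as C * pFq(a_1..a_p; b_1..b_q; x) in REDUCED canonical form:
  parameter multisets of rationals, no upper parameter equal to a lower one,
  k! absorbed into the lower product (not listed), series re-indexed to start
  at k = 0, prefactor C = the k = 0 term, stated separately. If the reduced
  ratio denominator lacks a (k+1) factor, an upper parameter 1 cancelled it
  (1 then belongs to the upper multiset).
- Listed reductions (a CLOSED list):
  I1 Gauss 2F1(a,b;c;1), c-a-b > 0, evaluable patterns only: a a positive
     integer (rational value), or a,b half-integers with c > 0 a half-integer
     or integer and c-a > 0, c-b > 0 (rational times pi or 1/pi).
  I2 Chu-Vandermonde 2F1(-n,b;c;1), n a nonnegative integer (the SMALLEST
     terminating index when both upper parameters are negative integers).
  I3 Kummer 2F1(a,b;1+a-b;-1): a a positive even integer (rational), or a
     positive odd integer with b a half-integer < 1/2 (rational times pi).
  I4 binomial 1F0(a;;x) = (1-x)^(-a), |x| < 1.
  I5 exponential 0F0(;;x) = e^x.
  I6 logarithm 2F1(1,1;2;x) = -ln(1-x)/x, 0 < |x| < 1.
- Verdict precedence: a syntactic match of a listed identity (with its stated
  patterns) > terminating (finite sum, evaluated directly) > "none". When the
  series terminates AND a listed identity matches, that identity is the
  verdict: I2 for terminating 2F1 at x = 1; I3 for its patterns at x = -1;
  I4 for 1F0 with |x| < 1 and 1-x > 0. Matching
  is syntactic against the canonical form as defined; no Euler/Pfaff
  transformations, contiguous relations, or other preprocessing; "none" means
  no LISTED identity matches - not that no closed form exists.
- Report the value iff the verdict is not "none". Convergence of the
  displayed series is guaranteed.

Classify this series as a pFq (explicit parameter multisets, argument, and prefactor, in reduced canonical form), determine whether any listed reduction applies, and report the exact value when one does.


x = -1/8 here; the reduced form reads 2F1, upper {2/7, 1}, lower {-1/2}, C = 2/5. Verdict: none - this 2F1 at x = -1/8 matches no listed pattern, and upper {2/7, 1} holds no stopper.

First insight: t_0 being 2/5, the lower running product (C = 2/5, x = -1/8) is a rising factorial.
Consecutive-term ratio: r(k) = (-1/8) * (k+2/7) (k+1) / [(k-1/2) (k+1)] - rational in k, leading ratio (-1/8); with t_0 = 2/5, classification follows.


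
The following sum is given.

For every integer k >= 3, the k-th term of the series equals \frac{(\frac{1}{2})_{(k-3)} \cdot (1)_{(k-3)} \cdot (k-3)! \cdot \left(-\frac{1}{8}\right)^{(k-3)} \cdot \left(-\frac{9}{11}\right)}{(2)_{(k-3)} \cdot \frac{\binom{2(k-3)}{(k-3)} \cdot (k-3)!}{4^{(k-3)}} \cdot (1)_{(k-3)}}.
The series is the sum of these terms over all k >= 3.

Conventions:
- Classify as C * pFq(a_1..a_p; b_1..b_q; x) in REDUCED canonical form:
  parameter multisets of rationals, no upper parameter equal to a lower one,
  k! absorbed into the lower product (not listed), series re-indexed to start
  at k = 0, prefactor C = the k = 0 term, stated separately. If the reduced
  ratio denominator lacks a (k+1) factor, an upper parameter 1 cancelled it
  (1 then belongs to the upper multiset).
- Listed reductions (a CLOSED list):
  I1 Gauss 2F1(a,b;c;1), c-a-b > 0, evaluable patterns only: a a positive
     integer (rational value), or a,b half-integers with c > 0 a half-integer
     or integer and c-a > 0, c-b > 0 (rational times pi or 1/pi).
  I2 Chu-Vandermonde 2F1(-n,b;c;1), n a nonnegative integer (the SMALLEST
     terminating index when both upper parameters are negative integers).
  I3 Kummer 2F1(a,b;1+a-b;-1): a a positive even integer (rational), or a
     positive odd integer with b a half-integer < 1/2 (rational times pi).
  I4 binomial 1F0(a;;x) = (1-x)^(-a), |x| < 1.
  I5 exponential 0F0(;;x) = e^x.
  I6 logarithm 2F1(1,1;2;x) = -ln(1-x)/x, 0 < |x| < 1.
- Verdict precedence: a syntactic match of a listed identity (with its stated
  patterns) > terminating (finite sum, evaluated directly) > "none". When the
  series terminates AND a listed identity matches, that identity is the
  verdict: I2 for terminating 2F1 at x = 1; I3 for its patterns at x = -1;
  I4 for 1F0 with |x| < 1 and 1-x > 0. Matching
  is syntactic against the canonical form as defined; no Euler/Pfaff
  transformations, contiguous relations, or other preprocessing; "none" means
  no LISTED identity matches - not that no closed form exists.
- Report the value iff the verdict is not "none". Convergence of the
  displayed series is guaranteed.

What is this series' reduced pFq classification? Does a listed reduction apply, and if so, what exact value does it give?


At argument -\frac{1}{8}: a 2F1 with upper {1, 1}, lower {2}, scaled by C = -\frac{9}{11}. Verdict: the I6 logarithm reduction applies (the logarithm: parameters (1,1;2), x = -\frac{1}{8}). Its exact value is \left(-\frac{72}{11}\right) \cdot \ln\left(\frac{9}{8}\right).

Key step: from the first term -\frac{9}{11}: the lower central binomial (prefactor -9/11) hides (1/2)_k.
Term ratio: r(k) = -\frac{1}{8} * (k+1) (k+1) / [(k+2) (k+1)] - poly over poly, x = -\frac{1}{8} from leading terms; C = -\frac{9}{11} at k = 0.


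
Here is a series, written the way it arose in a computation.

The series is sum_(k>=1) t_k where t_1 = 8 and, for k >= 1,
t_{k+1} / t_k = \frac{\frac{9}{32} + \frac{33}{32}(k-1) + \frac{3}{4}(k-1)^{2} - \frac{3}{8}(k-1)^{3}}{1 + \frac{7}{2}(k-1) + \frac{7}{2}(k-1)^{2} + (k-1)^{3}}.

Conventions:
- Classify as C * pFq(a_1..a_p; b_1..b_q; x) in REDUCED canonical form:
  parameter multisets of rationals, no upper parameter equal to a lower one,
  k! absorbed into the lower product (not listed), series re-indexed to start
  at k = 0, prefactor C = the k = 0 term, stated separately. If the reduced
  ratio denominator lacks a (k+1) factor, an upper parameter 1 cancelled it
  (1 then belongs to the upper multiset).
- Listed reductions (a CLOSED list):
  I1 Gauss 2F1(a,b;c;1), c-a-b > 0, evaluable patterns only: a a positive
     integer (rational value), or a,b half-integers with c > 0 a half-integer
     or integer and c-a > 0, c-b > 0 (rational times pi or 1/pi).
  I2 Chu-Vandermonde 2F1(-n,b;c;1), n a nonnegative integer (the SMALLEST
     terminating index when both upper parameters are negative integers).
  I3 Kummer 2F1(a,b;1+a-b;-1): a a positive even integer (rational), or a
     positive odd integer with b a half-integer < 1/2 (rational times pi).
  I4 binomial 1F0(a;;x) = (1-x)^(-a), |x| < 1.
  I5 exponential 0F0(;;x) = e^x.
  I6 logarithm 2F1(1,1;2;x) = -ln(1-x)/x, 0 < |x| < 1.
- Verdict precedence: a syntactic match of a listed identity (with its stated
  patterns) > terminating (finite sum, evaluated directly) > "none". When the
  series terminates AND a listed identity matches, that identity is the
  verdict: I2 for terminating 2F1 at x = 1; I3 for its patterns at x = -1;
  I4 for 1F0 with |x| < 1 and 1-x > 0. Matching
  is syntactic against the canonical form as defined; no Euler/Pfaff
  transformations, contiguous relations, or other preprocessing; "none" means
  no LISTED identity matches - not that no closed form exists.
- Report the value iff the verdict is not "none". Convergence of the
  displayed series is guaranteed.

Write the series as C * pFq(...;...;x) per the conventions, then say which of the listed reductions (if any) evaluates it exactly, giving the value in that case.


Canonical form: C = 8 times 2F1 with upper {-3, \frac{1}{2}}, lower {2}, x = -\frac{3}{8}. Verdict: terminating - no listed pattern fits, but -3 in the upper list cuts the series at k = 3; direct evaluation. Its exact value is \frac{43847}{4096}.

Structural cue: t_0 being 8, the ratio is unreduced: k + 1/2 divides both sides (prefactor 8).
Term ratio: r(k) = -\frac{3}{8} * (k-3) (k+\frac{1}{2}) / [(k+2) (k+1)] - rational in k. x = -\frac{3}{8}; t_0 = 8; negate the roots.


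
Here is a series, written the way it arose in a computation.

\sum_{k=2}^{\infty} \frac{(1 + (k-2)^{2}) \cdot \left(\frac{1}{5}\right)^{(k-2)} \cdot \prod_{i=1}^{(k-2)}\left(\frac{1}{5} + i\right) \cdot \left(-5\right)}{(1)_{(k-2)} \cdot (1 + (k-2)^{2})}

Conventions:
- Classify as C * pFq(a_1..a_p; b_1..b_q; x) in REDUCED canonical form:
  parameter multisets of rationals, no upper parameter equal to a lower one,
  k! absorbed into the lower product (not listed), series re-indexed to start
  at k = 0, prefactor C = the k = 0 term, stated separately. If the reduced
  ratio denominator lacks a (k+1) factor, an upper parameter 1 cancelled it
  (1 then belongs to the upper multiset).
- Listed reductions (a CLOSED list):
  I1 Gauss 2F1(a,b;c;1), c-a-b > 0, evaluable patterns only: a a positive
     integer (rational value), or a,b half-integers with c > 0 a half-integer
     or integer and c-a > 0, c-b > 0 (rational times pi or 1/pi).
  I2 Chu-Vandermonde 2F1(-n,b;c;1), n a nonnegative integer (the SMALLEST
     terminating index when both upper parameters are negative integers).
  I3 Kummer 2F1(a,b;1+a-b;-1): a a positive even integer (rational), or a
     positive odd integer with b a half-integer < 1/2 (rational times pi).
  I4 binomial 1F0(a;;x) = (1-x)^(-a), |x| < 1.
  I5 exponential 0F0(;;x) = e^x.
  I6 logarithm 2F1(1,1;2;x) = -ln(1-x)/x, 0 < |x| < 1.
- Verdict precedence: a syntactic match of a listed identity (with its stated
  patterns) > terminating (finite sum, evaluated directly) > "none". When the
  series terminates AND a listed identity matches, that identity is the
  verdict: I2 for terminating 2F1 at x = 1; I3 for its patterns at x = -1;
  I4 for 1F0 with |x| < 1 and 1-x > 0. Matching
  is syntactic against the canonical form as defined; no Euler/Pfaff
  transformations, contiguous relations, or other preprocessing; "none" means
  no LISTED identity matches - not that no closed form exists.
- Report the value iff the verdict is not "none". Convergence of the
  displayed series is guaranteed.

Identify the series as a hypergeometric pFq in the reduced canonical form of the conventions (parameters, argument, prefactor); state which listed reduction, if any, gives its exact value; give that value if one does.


Classification (C = -5): 1F0 with upper {\frac{6}{5}}, lower {-}, argument x = \frac{1}{5}. Verdict: binomial (I4) fires (the 1F0 binomial series: exponent -6/5, x = \frac{1}{5}). Sum: \left(-5\right) \cdot \left(\frac{4}{5}\right)^{-\frac{6}{5}}.

Key step: t_0 being -5, the running product (prefactor -5) telescopes to a rising factorial.
Step ratio: r(k) = \frac{1}{5} * (k+\frac{6}{5}) / [(k+1)] - rational in k, leading ratio \frac{1}{5}; with t_0 = -5, classification follows.


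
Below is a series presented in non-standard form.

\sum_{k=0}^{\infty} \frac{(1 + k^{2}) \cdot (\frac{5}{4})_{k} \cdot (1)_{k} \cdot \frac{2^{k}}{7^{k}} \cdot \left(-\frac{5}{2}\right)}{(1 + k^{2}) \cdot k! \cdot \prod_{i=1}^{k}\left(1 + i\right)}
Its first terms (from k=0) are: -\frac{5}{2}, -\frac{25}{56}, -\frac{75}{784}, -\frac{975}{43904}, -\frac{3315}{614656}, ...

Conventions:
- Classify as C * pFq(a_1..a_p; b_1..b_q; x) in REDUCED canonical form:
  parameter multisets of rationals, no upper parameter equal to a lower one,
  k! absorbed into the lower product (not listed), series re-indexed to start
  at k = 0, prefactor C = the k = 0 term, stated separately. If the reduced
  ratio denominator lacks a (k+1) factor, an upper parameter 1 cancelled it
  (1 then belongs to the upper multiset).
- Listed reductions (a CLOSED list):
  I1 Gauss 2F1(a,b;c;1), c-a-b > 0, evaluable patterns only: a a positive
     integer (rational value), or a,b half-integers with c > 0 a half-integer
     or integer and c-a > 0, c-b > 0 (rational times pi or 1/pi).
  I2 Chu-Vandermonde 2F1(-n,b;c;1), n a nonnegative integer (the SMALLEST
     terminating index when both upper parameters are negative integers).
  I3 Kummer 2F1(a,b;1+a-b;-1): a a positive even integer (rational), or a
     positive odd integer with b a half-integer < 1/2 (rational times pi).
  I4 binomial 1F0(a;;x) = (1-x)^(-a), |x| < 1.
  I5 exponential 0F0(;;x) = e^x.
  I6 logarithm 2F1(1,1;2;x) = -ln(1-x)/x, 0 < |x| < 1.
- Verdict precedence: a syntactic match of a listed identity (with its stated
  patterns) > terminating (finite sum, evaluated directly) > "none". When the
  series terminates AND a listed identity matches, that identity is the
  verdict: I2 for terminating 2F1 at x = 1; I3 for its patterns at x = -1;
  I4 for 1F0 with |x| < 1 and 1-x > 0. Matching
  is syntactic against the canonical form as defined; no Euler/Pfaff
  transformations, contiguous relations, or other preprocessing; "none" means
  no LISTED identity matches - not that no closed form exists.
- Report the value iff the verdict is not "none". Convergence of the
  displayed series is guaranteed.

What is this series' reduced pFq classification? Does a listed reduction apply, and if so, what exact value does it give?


Prefactor -\frac{5}{2}, argument \frac{2}{7}: 2F1 with upper {1, \frac{5}{4}} over lower {2}. Verdict: no listed reduction: x = \frac{2}{7} and upper {1, \frac{5}{4}} fail every I1-I6 pattern.

Structural cue: with t_0 = -\frac{5}{2}, striking the common factor k^2 + 1 reduces the term (C = -5/2).
Adjacent-term ratio: r(k) = \frac{2}{7} * (k+1) (k+\frac{5}{4}) / [(k+2) (k+1)] - rational; roots negated = parameters, x = \frac{2}{7}, C = -\frac{5}{2}.


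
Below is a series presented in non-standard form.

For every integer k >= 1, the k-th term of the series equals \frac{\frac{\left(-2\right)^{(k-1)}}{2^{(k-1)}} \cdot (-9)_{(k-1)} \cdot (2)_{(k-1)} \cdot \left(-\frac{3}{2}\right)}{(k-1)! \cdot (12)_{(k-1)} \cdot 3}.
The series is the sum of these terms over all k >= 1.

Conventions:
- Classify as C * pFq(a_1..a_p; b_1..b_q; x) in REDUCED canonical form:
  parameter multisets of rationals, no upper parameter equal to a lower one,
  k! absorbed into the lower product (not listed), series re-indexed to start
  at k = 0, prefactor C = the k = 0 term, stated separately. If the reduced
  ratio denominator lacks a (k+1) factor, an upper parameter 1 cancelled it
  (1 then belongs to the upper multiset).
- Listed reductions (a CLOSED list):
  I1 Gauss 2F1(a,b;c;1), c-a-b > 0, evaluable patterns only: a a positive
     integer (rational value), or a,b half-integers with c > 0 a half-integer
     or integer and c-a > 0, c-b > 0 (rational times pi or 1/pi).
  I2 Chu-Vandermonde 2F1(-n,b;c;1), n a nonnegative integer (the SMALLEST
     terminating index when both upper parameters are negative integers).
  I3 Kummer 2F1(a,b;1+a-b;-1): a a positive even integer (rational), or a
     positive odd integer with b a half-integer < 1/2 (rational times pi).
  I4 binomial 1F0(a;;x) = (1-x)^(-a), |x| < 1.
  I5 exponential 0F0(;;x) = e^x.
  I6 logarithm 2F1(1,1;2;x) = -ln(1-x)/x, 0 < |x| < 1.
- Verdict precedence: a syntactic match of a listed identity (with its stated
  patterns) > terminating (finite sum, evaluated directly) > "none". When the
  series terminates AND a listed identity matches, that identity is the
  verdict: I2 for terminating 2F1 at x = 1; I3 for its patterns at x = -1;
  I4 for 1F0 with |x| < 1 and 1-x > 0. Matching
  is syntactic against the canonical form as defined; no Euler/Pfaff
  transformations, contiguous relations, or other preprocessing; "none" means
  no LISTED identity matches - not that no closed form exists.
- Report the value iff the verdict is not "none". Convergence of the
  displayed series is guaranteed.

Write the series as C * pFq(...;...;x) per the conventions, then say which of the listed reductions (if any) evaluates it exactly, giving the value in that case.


First insight: with t_0 = -\frac{1}{2}, the constant factors (C = -1/2) combine into one prefactor.
Adjacent-term ratio: r(k) = -1 * (k-9) (k+2) / [(k+12) (k+1)] ; factor over Q: parameters, x = -1, and C = -\frac{1}{2}.

The series (x = -1) is 2F1: upper {-9, 2}, lower {12}, prefactor -\frac{1}{2}. Verdict: Kummer's theorem (I3) fires (x = -1; c = 12 equals 1+a-b for upper {-9, 2}: listed pattern). Value: -\frac{11}{4}.


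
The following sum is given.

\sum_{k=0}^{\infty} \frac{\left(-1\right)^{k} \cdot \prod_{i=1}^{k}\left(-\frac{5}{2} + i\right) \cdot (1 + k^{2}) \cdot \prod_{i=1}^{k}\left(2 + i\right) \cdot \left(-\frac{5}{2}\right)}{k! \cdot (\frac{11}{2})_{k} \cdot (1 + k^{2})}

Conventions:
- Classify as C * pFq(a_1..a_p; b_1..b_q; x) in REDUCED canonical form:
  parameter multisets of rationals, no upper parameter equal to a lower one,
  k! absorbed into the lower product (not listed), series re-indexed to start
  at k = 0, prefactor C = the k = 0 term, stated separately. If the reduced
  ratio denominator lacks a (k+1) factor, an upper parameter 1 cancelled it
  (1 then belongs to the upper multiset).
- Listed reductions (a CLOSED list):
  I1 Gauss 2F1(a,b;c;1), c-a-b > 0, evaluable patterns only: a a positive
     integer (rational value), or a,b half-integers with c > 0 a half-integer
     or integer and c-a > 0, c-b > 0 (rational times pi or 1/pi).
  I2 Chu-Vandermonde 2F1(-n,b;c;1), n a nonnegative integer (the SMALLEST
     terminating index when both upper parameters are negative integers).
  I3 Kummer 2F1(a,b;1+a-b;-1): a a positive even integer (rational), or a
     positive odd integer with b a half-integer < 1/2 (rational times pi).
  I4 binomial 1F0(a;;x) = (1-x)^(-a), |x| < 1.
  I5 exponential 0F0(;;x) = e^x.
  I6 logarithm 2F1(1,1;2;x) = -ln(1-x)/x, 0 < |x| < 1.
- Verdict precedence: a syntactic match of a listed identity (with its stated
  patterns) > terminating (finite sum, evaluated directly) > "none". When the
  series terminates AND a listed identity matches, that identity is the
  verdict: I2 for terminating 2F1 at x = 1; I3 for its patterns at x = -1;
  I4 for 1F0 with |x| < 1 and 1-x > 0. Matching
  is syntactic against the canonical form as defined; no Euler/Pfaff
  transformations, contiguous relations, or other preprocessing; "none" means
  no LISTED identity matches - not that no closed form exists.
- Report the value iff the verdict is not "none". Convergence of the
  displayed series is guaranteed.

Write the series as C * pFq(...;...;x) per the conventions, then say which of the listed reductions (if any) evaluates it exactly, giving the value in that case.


With C = -\frac{5}{2}: the canonical form is 2F1(-\frac{3}{2}, 3; \frac{11}{2}; -1). Verdict at x = -1: the Kummer evaluation I3 matches (x = -1; c = \frac{11}{2} equals 1+a-b for upper {-\frac{3}{2}, 3}: listed pattern). Its exact value is \left(-\frac{1575}{1024}\right) \cdot \pi.

Key step: t_0 being -\frac{5}{2}, the running product (C = -5/2, x = -1) telescopes to a rising factorial.
Term ratio: r(k) = -1 * (k-\frac{3}{2}) (k+3) / [(k+\frac{11}{2}) (k+1)] - poly over poly, x = -1 from leading terms; C = -\frac{5}{2} at k = 0.
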